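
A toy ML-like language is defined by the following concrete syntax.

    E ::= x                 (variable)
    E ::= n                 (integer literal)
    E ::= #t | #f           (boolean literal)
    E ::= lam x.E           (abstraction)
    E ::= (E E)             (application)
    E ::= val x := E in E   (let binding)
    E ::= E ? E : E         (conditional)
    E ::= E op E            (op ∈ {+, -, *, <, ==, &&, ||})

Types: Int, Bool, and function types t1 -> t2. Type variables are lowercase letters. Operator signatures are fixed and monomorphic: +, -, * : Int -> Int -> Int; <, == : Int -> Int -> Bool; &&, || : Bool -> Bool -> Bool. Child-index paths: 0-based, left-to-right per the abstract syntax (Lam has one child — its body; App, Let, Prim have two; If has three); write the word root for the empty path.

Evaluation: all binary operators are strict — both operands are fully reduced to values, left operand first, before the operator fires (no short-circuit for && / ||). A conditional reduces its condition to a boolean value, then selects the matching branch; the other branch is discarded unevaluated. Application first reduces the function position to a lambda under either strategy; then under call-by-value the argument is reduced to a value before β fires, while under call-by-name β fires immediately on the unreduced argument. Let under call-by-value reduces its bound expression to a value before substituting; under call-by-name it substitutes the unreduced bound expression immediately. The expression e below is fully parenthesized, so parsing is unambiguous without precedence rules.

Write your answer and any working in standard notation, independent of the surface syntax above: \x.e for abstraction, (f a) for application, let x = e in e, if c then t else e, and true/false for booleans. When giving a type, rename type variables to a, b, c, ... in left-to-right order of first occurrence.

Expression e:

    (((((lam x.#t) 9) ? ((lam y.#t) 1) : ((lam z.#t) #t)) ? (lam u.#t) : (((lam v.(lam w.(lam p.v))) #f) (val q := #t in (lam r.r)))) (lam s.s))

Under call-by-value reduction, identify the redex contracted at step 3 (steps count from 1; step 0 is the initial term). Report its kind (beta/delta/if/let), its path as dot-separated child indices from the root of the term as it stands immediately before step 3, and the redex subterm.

Trace:
step 0: ((if (if ((\x.true) 9) then ((\y.true) 1) else ((\z.true) true)) then (\u.true) else (((\v.(\w.(\p.v))) false) (let q = true in (\r.r)))) (\s.s))
step 1: [beta@0.0.0] ((if (if true then ((\y.true) 1) else ((\z.true) true)) then (\u.true) else (((\v.(\w.(\p.v))) false) (let q = true in (\r.r)))) (\s.s))
step 2: [if@0.0] ((if ((\y.true) 1) then (\u.true) else (((\v.(\w.(\p.v))) false) (let q = true in (\r.r)))) (\s.s))
step 3: [beta@0.0] ((if true then (\u.true) else (((\v.(\w.(\p.v))) false) (let q = true in (\r.r)))) (\s.s))

Answer: beta at 0.0 : ((\y.true) 1)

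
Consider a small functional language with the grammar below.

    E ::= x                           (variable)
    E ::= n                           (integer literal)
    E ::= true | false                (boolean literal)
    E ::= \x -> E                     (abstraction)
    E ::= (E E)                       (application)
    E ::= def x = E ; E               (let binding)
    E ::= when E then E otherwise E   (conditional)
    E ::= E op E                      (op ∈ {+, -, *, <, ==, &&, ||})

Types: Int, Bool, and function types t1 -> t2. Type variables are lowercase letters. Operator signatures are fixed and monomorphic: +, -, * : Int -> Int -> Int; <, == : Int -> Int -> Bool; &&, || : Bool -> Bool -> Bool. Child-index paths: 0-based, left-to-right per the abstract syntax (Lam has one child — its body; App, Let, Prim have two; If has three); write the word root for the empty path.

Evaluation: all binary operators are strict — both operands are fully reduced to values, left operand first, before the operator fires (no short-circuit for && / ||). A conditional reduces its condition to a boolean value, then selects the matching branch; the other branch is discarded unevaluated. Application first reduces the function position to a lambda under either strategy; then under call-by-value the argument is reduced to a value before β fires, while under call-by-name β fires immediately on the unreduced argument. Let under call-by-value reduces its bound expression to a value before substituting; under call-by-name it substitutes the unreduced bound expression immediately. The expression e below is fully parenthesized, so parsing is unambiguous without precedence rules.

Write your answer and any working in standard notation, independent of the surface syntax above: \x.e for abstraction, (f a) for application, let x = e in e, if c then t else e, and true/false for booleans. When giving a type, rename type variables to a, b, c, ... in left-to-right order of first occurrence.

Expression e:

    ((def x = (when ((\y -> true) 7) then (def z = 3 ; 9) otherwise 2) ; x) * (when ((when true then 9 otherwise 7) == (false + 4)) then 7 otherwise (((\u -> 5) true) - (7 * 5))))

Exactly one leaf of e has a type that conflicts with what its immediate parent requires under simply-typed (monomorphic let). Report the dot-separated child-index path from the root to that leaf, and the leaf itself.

Derivation:
\y._ : a -> Bool
  unify a -> Bool ~ Int -> b
  unify a ~ Int
  unify Bool ~ b
_ _ : Bool
  unify Bool ~ Bool
let z : Int
  unify Int ~ Int
let x : Int
x : Int
  unify Int ~ Int
  unify Bool ~ Bool
  unify Int ~ Int
  unify Int ~ Int
  unify Bool ~ Int
  FAIL: mismatch Bool ~ Int

Answer: 1.0.1.0 : false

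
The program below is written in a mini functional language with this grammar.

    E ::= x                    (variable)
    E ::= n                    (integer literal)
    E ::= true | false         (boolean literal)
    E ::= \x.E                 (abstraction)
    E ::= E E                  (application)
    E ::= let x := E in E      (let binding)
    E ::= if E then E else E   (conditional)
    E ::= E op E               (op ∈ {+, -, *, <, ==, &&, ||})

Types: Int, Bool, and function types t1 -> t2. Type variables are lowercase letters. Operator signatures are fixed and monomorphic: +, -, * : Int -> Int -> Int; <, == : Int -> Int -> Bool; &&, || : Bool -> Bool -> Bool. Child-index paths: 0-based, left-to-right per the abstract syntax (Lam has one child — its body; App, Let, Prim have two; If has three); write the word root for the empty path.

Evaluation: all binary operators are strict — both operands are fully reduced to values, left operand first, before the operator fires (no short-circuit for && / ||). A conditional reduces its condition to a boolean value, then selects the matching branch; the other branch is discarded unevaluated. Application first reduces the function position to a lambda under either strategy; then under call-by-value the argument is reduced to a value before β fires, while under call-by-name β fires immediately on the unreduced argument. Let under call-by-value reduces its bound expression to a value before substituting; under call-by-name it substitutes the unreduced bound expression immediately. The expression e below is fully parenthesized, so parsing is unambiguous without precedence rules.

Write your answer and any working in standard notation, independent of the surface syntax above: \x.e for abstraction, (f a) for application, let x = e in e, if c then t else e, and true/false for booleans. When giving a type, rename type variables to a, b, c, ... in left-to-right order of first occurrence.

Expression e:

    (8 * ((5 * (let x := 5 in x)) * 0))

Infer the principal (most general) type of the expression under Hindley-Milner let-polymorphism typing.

Answer: Int

Derivation:
  unify Int ~ Int
  unify Int ~ Int
let x : Int
x : Int
  unify Int ~ Int
  unify Int ~ Int
  unify Int ~ Int
  unify Int ~ Int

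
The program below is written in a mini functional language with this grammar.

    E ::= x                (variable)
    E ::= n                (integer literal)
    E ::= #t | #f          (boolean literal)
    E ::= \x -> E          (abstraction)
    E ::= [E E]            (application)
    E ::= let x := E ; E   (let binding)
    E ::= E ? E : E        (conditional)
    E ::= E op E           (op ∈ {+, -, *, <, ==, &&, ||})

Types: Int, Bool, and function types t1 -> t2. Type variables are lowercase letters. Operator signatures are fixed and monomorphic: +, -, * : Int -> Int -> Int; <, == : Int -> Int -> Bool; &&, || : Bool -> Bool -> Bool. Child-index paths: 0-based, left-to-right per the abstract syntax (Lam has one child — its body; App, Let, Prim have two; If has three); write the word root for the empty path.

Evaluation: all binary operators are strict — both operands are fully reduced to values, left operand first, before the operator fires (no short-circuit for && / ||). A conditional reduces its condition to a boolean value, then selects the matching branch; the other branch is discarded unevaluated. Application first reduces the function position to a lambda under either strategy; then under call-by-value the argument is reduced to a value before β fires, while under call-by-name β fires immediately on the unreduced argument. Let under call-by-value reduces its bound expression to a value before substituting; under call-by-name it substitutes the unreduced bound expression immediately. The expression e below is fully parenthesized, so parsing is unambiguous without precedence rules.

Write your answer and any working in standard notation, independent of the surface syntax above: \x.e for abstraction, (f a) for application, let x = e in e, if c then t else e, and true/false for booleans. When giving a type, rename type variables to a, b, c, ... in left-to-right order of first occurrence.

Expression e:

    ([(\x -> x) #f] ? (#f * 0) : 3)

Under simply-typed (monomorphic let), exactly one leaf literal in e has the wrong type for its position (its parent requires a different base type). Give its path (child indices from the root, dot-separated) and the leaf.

Derivation:
x : a
\x._ : a -> a
  unify a -> a ~ Bool -> b
  unify a ~ Bool
  unify Bool ~ b
_ _ : Bool
  unify Bool ~ Bool
  unify Bool ~ Int
  FAIL: mismatch Bool ~ Int

Answer: 1.0 : false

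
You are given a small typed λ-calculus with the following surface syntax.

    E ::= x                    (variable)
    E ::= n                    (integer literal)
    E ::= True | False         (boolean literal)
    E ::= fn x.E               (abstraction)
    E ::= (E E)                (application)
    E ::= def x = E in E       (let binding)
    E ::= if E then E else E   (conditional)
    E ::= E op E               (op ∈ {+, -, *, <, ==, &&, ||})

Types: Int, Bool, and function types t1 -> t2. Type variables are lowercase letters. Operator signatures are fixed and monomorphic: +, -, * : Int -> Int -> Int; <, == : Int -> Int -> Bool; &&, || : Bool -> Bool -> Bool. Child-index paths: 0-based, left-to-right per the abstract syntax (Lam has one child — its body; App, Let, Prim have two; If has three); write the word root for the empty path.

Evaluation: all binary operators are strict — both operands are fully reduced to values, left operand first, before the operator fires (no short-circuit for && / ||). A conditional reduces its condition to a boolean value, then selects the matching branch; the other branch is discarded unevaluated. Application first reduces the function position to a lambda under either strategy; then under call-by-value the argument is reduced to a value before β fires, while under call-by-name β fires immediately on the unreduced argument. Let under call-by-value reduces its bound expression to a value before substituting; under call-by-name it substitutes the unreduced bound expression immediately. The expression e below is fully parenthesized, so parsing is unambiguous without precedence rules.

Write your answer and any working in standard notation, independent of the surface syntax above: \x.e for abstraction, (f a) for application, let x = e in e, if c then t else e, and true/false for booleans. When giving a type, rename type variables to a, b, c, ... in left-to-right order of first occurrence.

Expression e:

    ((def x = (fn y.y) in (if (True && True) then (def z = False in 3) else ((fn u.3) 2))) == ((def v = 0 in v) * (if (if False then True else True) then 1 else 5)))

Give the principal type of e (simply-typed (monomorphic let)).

Derivation:
y : a
\y._ : a -> a
let x : a -> a
  unify Bool ~ Bool
  unify Bool ~ Bool
  unify Bool ~ Bool
let z : Bool
\u._ : b -> Int
  unify b -> Int ~ Int -> c
  unify b ~ Int
  unify Int ~ c
_ _ : Int
  unify Int ~ Int
  unify Int ~ Int
let v : Int
v : Int
  unify Int ~ Int
  unify Bool ~ Bool
  unify Bool ~ Bool
  unify Bool ~ Bool
  unify Int ~ Int
  unify Int ~ Int
  unify Int ~ Int

Answer: Bool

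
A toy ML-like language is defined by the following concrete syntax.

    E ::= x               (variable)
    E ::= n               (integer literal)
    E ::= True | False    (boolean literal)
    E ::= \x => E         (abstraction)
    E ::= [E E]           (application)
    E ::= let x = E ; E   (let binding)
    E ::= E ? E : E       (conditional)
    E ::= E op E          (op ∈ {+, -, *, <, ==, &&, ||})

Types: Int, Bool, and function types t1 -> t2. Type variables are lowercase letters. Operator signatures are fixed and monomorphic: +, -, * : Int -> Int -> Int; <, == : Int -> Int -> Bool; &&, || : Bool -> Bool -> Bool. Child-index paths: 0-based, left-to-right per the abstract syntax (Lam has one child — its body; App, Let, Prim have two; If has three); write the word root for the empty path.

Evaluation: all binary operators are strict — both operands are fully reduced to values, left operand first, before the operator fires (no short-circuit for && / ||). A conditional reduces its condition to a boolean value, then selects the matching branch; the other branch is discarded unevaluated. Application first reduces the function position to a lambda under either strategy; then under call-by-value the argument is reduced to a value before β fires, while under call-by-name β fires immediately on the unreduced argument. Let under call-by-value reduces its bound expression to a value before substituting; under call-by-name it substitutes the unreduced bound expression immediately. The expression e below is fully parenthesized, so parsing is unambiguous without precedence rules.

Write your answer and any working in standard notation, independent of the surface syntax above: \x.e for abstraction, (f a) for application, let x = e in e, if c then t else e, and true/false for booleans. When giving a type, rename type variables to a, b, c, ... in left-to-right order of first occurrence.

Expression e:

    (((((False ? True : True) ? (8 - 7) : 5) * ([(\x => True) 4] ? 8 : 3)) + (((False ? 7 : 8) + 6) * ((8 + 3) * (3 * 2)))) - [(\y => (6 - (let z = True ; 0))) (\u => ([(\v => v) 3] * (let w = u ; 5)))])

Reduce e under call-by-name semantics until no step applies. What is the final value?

Working:
step 0: ((((if (if false then true else true) then (8 - 7) else 5) * (if ((\x.true) 4) then 8 else 3)) + (((if false then 7 else 8) + 6) * ((8 + 3) * (3 * 2)))) - ((\y.(6 - (let z = true in 0))) (\u.(((\v.v) 3) * (let w = u in 5)))))
step 1: [if@0.0.0.0] ((((if true then (8 - 7) else 5) * (if ((\x.true) 4) then 8 else 3)) + (((if false then 7 else 8) + 6) * ((8 + 3) * (3 * 2)))) - ((\y.(6 - (let z = true in 0))) (\u.(((\v.v) 3) * (let w = u in 5)))))
step 2: [if@0.0.0] ((((8 - 7) * (if ((\x.true) 4) then 8 else 3)) + (((if false then 7 else 8) + 6) * ((8 + 3) * (3 * 2)))) - ((\y.(6 - (let z = true in 0))) (\u.(((\v.v) 3) * (let w = u in 5)))))
step 3: [delta@0.0.0] (((1 * (if ((\x.true) 4) then 8 else 3)) + (((if false then 7 else 8) + 6) * ((8 + 3) * (3 * 2)))) - ((\y.(6 - (let z = true in 0))) (\u.(((\v.v) 3) * (let w = u in 5)))))
step 4: [beta@0.0.1.0] (((1 * (if true then 8 else 3)) + (((if false then 7 else 8) + 6) * ((8 + 3) * (3 * 2)))) - ((\y.(6 - (let z = true in 0))) (\u.(((\v.v) 3) * (let w = u in 5)))))
step 5: [if@0.0.1] (((1 * 8) + (((if false then 7 else 8) + 6) * ((8 + 3) * (3 * 2)))) - ((\y.(6 - (let z = true in 0))) (\u.(((\v.v) 3) * (let w = u in 5)))))
step 6: [delta@0.0] ((8 + (((if false then 7 else 8) + 6) * ((8 + 3) * (3 * 2)))) - ((\y.(6 - (let z = true in 0))) (\u.(((\v.v) 3) * (let w = u in 5)))))
step 7: [if@0.1.0.0] ((8 + ((8 + 6) * ((8 + 3) * (3 * 2)))) - ((\y.(6 - (let z = true in 0))) (\u.(((\v.v) 3) * (let w = u in 5)))))
step 8: [delta@0.1.0] ((8 + (14 * ((8 + 3) * (3 * 2)))) - ((\y.(6 - (let z = true in 0))) (\u.(((\v.v) 3) * (let w = u in 5)))))
step 9: [delta@0.1.1.0] ((8 + (14 * (11 * (3 * 2)))) - ((\y.(6 - (let z = true in 0))) (\u.(((\v.v) 3) * (let w = u in 5)))))
step 10: [delta@0.1.1.1] ((8 + (14 * (11 * 6))) - ((\y.(6 - (let z = true in 0))) (\u.(((\v.v) 3) * (let w = u in 5)))))
step 11: [delta@0.1.1] ((8 + (14 * 66)) - ((\y.(6 - (let z = true in 0))) (\u.(((\v.v) 3) * (let w = u in 5)))))
step 12: [delta@0.1] ((8 + 924) - ((\y.(6 - (let z = true in 0))) (\u.(((\v.v) 3) * (let w = u in 5)))))
step 13: [delta@0] (932 - ((\y.(6 - (let z = true in 0))) (\u.(((\v.v) 3) * (let w = u in 5)))))
step 14: [beta@1] (932 - (6 - (let z = true in 0)))
step 15: [let@1.1] (932 - (6 - 0))
step 16: [delta@1] (932 - 6)
step 17: [delta@root] 926

Answer: 926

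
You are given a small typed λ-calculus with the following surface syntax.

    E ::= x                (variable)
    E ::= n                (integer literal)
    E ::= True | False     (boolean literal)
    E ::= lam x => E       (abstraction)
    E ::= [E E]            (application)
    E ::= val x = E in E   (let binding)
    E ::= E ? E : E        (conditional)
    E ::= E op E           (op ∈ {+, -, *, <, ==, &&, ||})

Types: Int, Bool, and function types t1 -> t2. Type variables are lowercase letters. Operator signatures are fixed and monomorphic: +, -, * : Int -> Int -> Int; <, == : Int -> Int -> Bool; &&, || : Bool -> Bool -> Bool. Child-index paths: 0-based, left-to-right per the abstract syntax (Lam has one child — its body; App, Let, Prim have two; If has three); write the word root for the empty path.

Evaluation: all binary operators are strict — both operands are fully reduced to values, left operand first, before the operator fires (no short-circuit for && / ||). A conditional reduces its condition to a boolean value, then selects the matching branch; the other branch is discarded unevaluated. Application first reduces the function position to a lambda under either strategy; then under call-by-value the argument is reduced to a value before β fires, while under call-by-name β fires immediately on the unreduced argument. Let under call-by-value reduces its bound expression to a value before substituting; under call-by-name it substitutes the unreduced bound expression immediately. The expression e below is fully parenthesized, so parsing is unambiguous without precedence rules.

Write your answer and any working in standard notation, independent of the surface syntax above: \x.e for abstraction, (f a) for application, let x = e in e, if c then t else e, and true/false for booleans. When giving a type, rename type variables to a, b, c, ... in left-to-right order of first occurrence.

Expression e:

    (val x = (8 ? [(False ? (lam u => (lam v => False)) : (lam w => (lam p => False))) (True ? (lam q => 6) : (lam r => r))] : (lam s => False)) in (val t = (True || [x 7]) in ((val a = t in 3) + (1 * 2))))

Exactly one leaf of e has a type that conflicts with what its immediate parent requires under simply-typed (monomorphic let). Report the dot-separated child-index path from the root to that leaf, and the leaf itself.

Answer: 0.0 : 8

Derivation:
  unify Int ~ Bool
  FAIL: mismatch Int ~ Bool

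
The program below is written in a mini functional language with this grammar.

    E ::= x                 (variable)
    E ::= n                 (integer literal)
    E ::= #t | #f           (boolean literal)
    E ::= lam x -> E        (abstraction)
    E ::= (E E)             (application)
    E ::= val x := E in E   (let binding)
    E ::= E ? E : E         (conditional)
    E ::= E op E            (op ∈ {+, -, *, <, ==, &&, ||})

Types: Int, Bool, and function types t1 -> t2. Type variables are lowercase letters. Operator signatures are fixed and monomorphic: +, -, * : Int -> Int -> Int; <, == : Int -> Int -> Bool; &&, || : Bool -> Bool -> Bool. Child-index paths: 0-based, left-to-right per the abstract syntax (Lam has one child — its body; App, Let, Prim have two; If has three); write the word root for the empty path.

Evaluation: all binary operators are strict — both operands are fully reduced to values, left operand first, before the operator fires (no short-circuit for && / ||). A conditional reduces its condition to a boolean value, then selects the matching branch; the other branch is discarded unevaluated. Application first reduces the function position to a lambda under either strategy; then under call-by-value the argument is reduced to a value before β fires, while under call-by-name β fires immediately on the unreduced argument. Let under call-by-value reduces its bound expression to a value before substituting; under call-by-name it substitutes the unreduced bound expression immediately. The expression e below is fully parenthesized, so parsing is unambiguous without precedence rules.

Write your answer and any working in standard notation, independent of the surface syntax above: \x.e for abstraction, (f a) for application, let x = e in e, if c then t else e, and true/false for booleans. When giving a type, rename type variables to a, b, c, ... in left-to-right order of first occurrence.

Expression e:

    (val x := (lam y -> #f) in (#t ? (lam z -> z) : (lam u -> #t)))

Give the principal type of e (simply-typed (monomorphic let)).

Trace:
\y._ : a -> Bool
let x : a -> Bool
  unify Bool ~ Bool
z : b
\z._ : b -> b
\u._ : c -> Bool
  unify b -> b ~ c -> Bool
  unify b ~ c
  unify c ~ Bool

Answer: Bool -> Bool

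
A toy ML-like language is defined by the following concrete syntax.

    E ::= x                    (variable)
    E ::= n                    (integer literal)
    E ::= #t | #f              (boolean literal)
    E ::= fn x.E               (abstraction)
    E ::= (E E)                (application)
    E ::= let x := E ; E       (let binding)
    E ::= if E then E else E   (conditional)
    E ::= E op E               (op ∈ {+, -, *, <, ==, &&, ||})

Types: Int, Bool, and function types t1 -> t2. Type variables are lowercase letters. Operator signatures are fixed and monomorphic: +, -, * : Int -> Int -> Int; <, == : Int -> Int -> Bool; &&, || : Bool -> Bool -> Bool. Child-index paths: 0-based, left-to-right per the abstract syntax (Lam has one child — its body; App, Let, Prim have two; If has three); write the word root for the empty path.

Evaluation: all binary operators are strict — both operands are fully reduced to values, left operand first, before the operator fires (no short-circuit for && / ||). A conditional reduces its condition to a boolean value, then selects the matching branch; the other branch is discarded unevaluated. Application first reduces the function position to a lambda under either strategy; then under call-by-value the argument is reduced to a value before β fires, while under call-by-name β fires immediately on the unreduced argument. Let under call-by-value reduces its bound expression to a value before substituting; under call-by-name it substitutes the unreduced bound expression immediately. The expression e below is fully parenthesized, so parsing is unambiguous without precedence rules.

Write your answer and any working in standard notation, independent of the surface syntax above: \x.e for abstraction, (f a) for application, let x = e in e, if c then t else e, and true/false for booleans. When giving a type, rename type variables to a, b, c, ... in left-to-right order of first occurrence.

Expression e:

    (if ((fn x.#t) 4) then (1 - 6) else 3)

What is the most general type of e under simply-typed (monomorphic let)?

Trace:
\x._ : a -> Bool
  unify a -> Bool ~ Int -> b
  unify a ~ Int
  unify Bool ~ b
_ _ : Bool
  unify Bool ~ Bool
  unify Int ~ Int
  unify Int ~ Int
  unify Int ~ Int

Answer: Int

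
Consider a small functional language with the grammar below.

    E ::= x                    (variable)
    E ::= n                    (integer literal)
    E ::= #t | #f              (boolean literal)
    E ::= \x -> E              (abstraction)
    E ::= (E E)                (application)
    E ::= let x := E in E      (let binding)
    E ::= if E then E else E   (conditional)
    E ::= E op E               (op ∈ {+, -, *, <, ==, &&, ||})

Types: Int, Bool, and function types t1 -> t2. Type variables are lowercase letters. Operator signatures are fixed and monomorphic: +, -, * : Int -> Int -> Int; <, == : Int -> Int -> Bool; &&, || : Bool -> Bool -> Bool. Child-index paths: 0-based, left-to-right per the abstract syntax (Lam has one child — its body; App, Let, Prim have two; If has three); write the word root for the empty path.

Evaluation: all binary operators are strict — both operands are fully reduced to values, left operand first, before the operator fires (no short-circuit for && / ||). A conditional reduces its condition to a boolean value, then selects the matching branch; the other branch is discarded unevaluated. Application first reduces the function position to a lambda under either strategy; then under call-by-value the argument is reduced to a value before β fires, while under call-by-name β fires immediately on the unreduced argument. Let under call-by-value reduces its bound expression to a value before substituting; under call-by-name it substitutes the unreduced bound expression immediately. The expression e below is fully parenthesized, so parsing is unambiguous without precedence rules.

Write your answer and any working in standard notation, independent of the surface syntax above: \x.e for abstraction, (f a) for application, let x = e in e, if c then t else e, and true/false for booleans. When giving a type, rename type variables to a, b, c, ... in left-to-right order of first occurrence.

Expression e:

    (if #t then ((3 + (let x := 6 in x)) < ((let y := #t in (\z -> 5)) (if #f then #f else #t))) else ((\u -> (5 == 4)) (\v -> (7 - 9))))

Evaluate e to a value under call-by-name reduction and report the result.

Working:
step 0: (if true then ((3 + (let x = 6 in x)) < ((let y = true in (\z.5)) (if false then false else true))) else ((\u.(5 == 4)) (\v.(7 - 9))))
step 1: [if@root] ((3 + (let x = 6 in x)) < ((let y = true in (\z.5)) (if false then false else true)))
step 2: [let@0.1] ((3 + 6) < ((let y = true in (\z.5)) (if false then false else true)))
step 3: [delta@0] (9 < ((let y = true in (\z.5)) (if false then false else true)))
step 4: [let@1.0] (9 < ((\z.5) (if false then false else true)))
step 5: [beta@1] (9 < 5)
step 6: [delta@root] false

Answer: false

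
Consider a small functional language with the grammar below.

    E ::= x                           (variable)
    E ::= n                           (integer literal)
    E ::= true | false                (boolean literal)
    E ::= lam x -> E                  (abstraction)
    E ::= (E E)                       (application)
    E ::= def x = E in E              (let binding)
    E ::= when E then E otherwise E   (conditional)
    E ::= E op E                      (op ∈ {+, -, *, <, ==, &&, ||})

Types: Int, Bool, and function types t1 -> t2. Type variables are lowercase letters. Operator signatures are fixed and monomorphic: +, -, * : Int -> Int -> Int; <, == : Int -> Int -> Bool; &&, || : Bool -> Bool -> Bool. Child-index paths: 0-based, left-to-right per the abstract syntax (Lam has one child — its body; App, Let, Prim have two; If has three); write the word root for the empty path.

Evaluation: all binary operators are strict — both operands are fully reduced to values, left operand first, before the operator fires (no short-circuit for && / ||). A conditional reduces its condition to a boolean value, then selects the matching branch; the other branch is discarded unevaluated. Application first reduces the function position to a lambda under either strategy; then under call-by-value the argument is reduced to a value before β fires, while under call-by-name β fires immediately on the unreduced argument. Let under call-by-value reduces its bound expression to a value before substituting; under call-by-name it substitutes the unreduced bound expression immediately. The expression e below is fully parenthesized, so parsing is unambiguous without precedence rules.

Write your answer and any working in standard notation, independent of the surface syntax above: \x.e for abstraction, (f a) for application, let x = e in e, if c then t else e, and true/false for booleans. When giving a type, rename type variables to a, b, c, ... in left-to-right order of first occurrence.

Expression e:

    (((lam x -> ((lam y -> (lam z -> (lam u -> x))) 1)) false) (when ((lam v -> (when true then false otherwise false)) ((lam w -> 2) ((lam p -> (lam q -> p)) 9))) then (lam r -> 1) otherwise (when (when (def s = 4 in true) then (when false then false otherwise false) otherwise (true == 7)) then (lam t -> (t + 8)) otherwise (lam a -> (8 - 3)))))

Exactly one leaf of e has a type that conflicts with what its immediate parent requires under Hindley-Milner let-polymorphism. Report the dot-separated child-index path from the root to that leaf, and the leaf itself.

Derivation:
x : a
\u._ : d -> a
\z._ : c -> d -> a
\y._ : b -> c -> d -> a
  unify b -> c -> d -> a ~ Int -> e
  unify b ~ Int
  unify c -> d -> a ~ e
_ _ : c -> d -> a
\x._ : a -> c -> d -> a
  unify a -> c -> d -> a ~ Bool -> f
  unify a ~ Bool
  unify c -> d -> Bool ~ f
_ _ : c -> d -> Bool
  unify Bool ~ Bool
  unify Bool ~ Bool
\v._ : g -> Bool
\w._ : h -> Int
p : i
\q._ : j -> i
\p._ : i -> j -> i
  unify i -> j -> i ~ Int -> k
  unify i ~ Int
  unify j -> Int ~ k
_ _ : j -> Int
  unify h -> Int ~ (j -> Int) -> l
  unify h ~ j -> Int
  unify Int ~ l
_ _ : Int
  unify g -> Bool ~ Int -> m
  unify g ~ Int
  unify Bool ~ m
_ _ : Bool
  unify Bool ~ Bool
\r._ : n -> Int
let s : Int
  unify Bool ~ Bool
  unify Bool ~ Bool
  unify Bool ~ Bool
  unify Bool ~ Int
  FAIL: mismatch Bool ~ Int

Answer: 1.2.0.2.0 : true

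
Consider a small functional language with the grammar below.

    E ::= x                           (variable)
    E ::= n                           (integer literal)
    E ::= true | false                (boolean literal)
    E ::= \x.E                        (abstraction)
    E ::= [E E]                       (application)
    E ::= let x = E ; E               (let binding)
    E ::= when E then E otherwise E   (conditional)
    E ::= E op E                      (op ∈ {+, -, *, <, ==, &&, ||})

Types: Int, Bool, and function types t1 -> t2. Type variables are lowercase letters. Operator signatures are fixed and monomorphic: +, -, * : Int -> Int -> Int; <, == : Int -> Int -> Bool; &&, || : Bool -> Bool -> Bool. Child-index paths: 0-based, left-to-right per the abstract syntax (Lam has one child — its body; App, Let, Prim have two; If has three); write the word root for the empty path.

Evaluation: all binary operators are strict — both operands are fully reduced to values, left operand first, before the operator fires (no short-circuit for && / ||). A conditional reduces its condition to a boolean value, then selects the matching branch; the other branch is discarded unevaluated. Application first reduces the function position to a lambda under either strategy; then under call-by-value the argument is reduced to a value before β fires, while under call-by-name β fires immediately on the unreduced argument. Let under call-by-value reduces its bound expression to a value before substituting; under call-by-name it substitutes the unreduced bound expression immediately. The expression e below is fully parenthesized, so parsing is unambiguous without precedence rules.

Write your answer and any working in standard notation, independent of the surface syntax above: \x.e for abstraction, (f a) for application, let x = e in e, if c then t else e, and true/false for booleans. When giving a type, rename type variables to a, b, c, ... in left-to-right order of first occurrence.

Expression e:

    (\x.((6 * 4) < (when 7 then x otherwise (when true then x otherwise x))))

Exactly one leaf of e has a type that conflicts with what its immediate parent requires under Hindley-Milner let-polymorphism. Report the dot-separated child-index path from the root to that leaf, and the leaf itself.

Answer: 0.1.0 : 7

Trace:
  unify Int ~ Int
  unify Int ~ Int
  unify Int ~ Int
  unify Int ~ Bool
  FAIL: mismatch Int ~ Bool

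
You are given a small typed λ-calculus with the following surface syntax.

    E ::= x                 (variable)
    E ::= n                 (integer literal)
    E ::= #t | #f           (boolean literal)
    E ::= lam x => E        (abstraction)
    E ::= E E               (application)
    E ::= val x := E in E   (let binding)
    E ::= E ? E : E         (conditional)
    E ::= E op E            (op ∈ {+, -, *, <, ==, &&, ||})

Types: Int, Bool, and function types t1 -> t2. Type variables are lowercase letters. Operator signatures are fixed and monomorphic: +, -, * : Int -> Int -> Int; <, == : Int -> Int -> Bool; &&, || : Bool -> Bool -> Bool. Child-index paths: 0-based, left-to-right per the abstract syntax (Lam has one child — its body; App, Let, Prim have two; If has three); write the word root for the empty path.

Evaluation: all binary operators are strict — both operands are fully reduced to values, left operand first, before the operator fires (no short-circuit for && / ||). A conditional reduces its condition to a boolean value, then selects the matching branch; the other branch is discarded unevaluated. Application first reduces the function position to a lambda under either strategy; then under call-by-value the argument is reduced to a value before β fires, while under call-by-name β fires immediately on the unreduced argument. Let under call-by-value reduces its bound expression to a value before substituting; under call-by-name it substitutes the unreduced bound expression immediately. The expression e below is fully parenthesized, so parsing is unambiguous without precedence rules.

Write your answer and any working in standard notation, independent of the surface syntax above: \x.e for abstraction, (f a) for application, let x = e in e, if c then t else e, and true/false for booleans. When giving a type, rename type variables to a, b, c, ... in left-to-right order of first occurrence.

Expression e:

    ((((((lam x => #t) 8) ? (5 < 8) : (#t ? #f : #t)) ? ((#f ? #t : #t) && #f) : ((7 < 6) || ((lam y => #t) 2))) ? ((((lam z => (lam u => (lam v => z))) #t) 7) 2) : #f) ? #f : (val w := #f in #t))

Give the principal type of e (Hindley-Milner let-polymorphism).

Answer: Bool

Trace:
\x._ : a -> Bool
  unify a -> Bool ~ Int -> b
  unify a ~ Int
  unify Bool ~ b
_ _ : Bool
  unify Bool ~ Bool
  unify Int ~ Int
  unify Int ~ Int
  unify Bool ~ Bool
  unify Bool ~ Bool
  unify Bool ~ Bool
  unify Bool ~ Bool
  unify Bool ~ Bool
  unify Bool ~ Bool
  unify Bool ~ Bool
  unify Bool ~ Bool
  unify Int ~ Int
  unify Int ~ Int
  unify Bool ~ Bool
\y._ : c -> Bool
  unify c -> Bool ~ Int -> d
  unify c ~ Int
  unify Bool ~ d
_ _ : Bool
  unify Bool ~ Bool
  unify Bool ~ Bool
  unify Bool ~ Bool
z : e
\v._ : g -> e
\u._ : f -> g -> e
\z._ : e -> f -> g -> e
  unify e -> f -> g -> e ~ Bool -> h
  unify e ~ Bool
  unify f -> g -> Bool ~ h
_ _ : f -> g -> Bool
  unify f -> g -> Bool ~ Int -> i
  unify f ~ Int
  unify g -> Bool ~ i
_ _ : g -> Bool
  unify g -> Bool ~ Int -> j
  unify g ~ Int
  unify Bool ~ j
_ _ : Bool
  unify Bool ~ Bool
  unify Bool ~ Bool
let w : Bool
  unify Bool ~ Bool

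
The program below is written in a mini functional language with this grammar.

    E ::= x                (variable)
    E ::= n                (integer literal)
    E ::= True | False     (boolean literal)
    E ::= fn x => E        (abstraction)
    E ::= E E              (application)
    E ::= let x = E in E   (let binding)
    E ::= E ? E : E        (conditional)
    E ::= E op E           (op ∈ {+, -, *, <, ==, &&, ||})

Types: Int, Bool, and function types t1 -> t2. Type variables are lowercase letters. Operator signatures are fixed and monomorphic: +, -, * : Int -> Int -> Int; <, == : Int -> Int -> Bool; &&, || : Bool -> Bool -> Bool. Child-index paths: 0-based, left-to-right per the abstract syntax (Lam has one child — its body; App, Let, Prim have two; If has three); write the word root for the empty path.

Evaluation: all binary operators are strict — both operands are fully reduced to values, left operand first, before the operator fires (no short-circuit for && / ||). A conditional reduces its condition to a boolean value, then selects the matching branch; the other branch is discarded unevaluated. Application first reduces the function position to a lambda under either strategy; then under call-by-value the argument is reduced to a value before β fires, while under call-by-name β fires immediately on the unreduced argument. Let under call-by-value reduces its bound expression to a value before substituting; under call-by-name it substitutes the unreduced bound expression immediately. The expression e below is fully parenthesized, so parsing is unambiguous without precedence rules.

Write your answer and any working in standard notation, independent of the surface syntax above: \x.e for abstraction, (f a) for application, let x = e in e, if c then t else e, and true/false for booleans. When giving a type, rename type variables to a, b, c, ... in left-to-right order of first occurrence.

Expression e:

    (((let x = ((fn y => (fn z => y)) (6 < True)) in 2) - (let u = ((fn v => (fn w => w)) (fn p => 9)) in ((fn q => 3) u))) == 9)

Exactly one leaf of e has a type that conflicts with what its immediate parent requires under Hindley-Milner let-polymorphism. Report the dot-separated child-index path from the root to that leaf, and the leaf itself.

Answer: 0.0.0.1.1 : true

Working:
y : a
\z._ : b -> a
\y._ : a -> b -> a
  unify Int ~ Int
  unify Bool ~ Int
  FAIL: mismatch Bool ~ Int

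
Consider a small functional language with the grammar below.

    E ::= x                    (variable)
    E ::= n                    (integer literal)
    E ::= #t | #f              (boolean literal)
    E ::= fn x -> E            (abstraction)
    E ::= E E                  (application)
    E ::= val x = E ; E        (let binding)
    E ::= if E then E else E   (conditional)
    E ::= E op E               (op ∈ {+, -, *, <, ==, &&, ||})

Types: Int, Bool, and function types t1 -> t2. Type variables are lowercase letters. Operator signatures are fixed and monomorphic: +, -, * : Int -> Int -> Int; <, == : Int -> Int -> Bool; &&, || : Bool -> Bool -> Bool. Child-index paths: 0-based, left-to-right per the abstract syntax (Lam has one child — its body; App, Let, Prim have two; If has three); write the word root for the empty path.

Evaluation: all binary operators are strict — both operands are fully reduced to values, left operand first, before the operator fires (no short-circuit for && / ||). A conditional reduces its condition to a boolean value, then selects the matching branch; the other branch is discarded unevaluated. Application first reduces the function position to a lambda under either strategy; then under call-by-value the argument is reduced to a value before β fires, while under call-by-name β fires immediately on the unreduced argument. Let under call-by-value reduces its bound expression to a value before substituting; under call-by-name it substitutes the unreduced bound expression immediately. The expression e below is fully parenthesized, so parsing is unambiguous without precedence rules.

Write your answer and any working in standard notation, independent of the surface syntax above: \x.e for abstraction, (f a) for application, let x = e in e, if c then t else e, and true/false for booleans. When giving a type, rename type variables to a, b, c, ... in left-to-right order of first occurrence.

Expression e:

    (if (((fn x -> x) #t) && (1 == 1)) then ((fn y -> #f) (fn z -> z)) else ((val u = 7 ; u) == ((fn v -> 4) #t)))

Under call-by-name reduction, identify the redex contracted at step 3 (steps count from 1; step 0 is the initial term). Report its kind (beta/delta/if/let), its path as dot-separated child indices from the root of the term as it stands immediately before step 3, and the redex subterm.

Derivation:
step 0: (if (((\x.x) true) && (1 == 1)) then ((\y.false) (\z.z)) else ((let u = 7 in u) == ((\v.4) true)))
step 1: [beta@0.0] (if (true && (1 == 1)) then ((\y.false) (\z.z)) else ((let u = 7 in u) == ((\v.4) true)))
step 2: [delta@0.1] (if (true && true) then ((\y.false) (\z.z)) else ((let u = 7 in u) == ((\v.4) true)))
step 3: [delta@0] (if true then ((\y.false) (\z.z)) else ((let u = 7 in u) == ((\v.4) true)))

Answer: delta at 0 : (true && true)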